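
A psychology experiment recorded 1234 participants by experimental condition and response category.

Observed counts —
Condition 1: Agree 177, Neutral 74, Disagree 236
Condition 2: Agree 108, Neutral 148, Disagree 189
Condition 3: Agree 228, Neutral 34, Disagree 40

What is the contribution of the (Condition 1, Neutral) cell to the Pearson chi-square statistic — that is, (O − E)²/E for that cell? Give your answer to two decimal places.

7.23

Row total (Condition 1) = 487; column total (Neutral) = 256; N = 1234.
Expected count E = 487 × 256 / 1234 = 101.0308.
Contribution = (O − E)²/E = (74 − 101.0308)² / 101.0308 = 7.23.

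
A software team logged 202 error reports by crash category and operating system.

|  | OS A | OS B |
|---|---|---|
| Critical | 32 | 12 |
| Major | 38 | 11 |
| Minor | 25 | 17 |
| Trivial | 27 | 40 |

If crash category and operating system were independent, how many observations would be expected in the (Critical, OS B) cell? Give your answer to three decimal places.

17.426

Row total (Critical) = 44; column total (OS B) = 80; grand total N = 202.
Expected count = (row total × column total) / N = 44 × 80 / 202 = 17.426.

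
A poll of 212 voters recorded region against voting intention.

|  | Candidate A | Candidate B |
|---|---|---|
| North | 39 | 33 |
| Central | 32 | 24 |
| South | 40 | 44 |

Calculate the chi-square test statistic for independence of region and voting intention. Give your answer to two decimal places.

1.36

Row totals: 72, 56, 84. Column totals: 111, 101. Grand total N = 212.
Expected counts (row total × column total / N):
  North, Candidate A: 72×111/212 = 37.698
  North, Candidate B: 72×101/212 = 34.302
  Central, Candidate A: 56×111/212 = 29.321
  Central, Candidate B: 56×101/212 = 26.679
  South, Candidate A: 84×111/212 = 43.981
  South, Candidate B: 84×101/212 = 40.019
Contributions (O − E)²/E:
  (39 − 37.698)²/37.698 = 0.0450
  (33 − 34.302)²/34.302 = 0.0494
  (32 − 29.321)²/29.321 = 0.2448
  (24 − 26.679)²/26.679 = 0.2690
  (40 − 43.981)²/43.981 = 0.3603
  (44 − 40.019)²/40.019 = 0.3960
χ² = 0.0450 + 0.0494 + 0.2448 + 0.2690 + 0.3603 + 0.3960 = 1.36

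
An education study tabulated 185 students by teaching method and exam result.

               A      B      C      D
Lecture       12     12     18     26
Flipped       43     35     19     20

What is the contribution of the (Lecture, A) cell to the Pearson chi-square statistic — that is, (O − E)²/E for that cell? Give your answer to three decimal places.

3.339

Row total (Lecture) = 68; column total (A) = 55; N = 185.
Expected count E = 68 × 55 / 185 = 20.2162.
Contribution = (O − E)²/E = (12 − 20.2162)² / 20.2162 = 3.339.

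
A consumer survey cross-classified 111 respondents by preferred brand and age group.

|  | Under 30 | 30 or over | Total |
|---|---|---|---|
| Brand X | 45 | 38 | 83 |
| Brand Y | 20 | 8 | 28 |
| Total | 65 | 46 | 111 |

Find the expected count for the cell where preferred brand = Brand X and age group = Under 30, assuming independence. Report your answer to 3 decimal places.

Row total (Brand X) = 83; column total (Under 30) = 65; grand total N = 111.
Expected count = (row total × column total) / N = 83 × 65 / 111 = 48.604.

48.604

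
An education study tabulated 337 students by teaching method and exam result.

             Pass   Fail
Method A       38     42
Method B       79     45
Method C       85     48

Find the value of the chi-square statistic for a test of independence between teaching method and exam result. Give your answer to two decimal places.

Row totals: 80, 124, 133. Column totals: 202, 135. Grand total N = 337.
Expected counts (row total × column total / N):
  Method A, Pass: 80×202/337 = 47.953
  Method A, Fail: 80×135/337 = 32.047
  Method B, Pass: 124×202/337 = 74.326
  Method B, Fail: 124×135/337 = 49.674
  Method C, Pass: 133×202/337 = 79.721
  Method C, Fail: 133×135/337 = 53.279
Contributions (O − E)²/E:
  (38 − 47.953)²/47.953 = 2.0658
  (42 − 32.047)²/32.047 = 3.0912
  (79 − 74.326)²/74.326 = 0.2939
  (45 − 49.674)²/49.674 = 0.4398
  (85 − 79.721)²/79.721 = 0.3496
  (48 − 53.279)²/53.279 = 0.5231
χ² = 2.0658 + 3.0912 + 0.2939 + 0.4398 + 0.3496 + 0.5231 = 6.76

6.76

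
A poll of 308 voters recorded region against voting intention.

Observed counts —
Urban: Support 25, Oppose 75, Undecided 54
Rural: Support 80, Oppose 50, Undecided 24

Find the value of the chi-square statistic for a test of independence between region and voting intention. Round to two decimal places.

45.35

Row totals: 154, 154. Column totals: 105, 125, 78. Grand total N = 308.
Expected counts (row total × column total / N):
  Urban, Support: 154×105/308 = 52.500
  Urban, Oppose: 154×125/308 = 62.500
  Urban, Undecided: 154×78/308 = 39.000
  Rural, Support: 154×105/308 = 52.500
  Rural, Oppose: 154×125/308 = 62.500
  Rural, Undecided: 154×78/308 = 39.000
Contributions (O − E)²/E:
  (25 − 52.500)²/52.500 = 14.4048
  (75 − 62.500)²/62.500 = 2.5000
  (54 − 39.000)²/39.000 = 5.7692
  (80 − 52.500)²/52.500 = 14.4048
  (50 − 62.500)²/62.500 = 2.5000
  (24 − 39.000)²/39.000 = 5.7692
χ² = 14.4048 + 2.5000 + 5.7692 + 14.4048 + 2.5000 + 5.7692 = 45.35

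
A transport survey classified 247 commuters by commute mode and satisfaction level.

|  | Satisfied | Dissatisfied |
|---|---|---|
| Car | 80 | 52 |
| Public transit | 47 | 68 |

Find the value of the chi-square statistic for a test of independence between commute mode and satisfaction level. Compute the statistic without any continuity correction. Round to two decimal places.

9.58

Row totals: 132, 115. Column totals: 127, 120. Grand total N = 247.
Expected counts (row total × column total / N):
  Car, Satisfied: 132×127/247 = 67.870
  Car, Dissatisfied: 132×120/247 = 64.130
  Public transit, Satisfied: 115×127/247 = 59.130
  Public transit, Dissatisfied: 115×120/247 = 55.870
Contributions (O − E)²/E:
  (80 − 67.870)²/67.870 = 2.1679
  (52 − 64.130)²/64.130 = 2.2944
  (47 − 59.130)²/59.130 = 2.4884
  (68 − 55.870)²/55.870 = 2.6336
χ² = 2.1679 + 2.2944 + 2.4884 + 2.6336 = 9.58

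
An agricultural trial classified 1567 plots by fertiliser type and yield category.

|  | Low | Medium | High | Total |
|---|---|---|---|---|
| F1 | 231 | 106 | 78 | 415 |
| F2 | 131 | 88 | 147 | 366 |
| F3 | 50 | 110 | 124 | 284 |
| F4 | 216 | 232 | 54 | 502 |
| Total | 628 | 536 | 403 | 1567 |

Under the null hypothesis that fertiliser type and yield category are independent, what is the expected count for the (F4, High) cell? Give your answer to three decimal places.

Row total (F4) = 502; column total (High) = 403; grand total N = 1567.
Expected count = (row total × column total) / N = 502 × 403 / 1567 = 129.104.

129.104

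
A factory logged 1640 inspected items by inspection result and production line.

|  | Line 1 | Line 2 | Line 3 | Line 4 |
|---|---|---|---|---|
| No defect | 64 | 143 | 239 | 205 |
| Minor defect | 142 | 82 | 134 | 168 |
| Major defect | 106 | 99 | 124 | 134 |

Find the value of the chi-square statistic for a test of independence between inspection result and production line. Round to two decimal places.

Row totals: 651, 526, 463. Column totals: 312, 324, 497, 507. Grand total N = 1640.
Expected counts (row total × column total / N):
  No defect, Line 1: 651×312/1640 = 123.849
  No defect, Line 2: 651×324/1640 = 128.612
  No defect, Line 3: 651×497/1640 = 197.285
  No defect, Line 4: 651×507/1640 = 201.254
  Minor defect, Line 1: 526×312/1640 = 100.068
  Minor defect, Line 2: 526×324/1640 = 103.917
  Minor defect, Line 3: 526×497/1640 = 159.404
  Minor defect, Line 4: 526×507/1640 = 162.611
  Major defect, Line 1: 463×312/1640 = 88.083
  Major defect, Line 2: 463×324/1640 = 91.471
  Major defect, Line 3: 463×497/1640 = 140.312
  Major defect, Line 4: 463×507/1640 = 143.135
Contributions (O − E)²/E:
  (64 − 123.849)²/123.849 = 28.9215
  (143 − 128.612)²/128.612 = 1.6096
  (239 − 197.285)²/197.285 = 8.8204
  (205 − 201.254)²/201.254 = 0.0697
  (142 − 100.068)²/100.068 = 17.5710
  (82 − 103.917)²/103.917 = 4.6225
  (134 − 159.404)²/159.404 = 4.0486
  (168 − 162.611)²/162.611 = 0.1786
  (106 − 88.083)²/88.083 = 3.6445
  (99 − 91.471)²/91.471 = 0.6197
  (124 − 140.312)²/140.312 = 1.8964
  (134 − 143.135)²/143.135 = 0.5830
χ² = 28.9215 + 1.6096 + 8.8204 + 0.0697 + 17.5710 + 4.6225 + 4.0486 + 0.1786 + 3.6445 + 0.6197 + 1.8964 + 0.5830 = 72.59

72.59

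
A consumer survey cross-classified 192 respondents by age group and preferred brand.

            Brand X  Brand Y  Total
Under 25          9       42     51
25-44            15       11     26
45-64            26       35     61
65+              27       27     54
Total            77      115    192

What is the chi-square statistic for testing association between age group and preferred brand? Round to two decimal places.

16.42

Grand total N = 192.
Expected counts (row total × column total / N):
  Under 25, Brand X: 51×77/192 = 20.453
  Under 25, Brand Y: 51×115/192 = 30.547
  25-44, Brand X: 26×77/192 = 10.427
  25-44, Brand Y: 26×115/192 = 15.573
  45-64, Brand X: 61×77/192 = 24.464
  45-64, Brand Y: 61×115/192 = 36.536
  65+, Brand X: 54×77/192 = 21.656
  65+, Brand Y: 54×115/192 = 32.344
Contributions (O − E)²/E:
  (9 − 20.453)²/20.453 = 6.4133
  (42 − 30.547)²/30.547 = 4.2941
  (15 − 10.427)²/10.427 = 2.0056
  (11 − 15.573)²/15.573 = 1.3429
  (26 − 24.464)²/24.464 = 0.0964
  (35 − 36.536)²/36.536 = 0.0646
  (27 − 21.656)²/21.656 = 1.3187
  (27 − 32.344)²/32.344 = 0.8830
χ² = 6.4133 + 4.2941 + 2.0056 + 1.3429 + 0.0964 + 0.0646 + 1.3187 + 0.8830 = 16.42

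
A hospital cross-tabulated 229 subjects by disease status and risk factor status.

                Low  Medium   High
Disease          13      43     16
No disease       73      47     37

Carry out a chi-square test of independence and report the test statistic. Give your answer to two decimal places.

21.81

Row totals: 72, 157. Column totals: 86, 90, 53. Grand total N = 229.
Expected counts (row total × column total / N):
  Disease, Low: 72×86/229 = 27.039
  Disease, Medium: 72×90/229 = 28.297
  Disease, High: 72×53/229 = 16.664
  No disease, Low: 157×86/229 = 58.961
  No disease, Medium: 157×90/229 = 61.703
  No disease, High: 157×53/229 = 36.336
Contributions (O − E)²/E:
  (13 − 27.039)²/27.039 = 7.2892
  (43 − 28.297)²/28.297 = 7.6396
  (16 − 16.664)²/16.664 = 0.0265
  (73 − 58.961)²/58.961 = 3.3428
  (47 − 61.703)²/61.703 = 3.5035
  (37 − 36.336)²/36.336 = 0.0121
χ² = 7.2892 + 7.6396 + 0.0265 + 3.3428 + 3.5035 + 0.0121 = 21.81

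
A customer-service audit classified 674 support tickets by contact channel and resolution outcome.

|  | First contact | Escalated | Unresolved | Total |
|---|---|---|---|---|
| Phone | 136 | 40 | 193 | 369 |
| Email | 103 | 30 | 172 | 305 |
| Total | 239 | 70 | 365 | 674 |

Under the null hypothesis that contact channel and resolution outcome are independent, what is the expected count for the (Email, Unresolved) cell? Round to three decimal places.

165.171

Row total (Email) = 305; column total (Unresolved) = 365; grand total N = 674.
Expected count = (row total × column total) / N = 305 × 365 / 674 = 165.171.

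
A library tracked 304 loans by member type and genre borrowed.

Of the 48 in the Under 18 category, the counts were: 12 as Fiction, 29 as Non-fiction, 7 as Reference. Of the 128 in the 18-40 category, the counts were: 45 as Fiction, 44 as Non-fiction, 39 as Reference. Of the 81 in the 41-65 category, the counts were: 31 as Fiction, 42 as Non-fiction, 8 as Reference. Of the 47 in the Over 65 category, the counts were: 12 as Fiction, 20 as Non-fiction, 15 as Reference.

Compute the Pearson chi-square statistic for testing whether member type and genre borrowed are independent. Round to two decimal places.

Row totals: 48, 128, 81, 47. Column totals: 100, 135, 69. Grand total N = 304.
Expected counts (row total × column total / N):
  Under 18, Fiction: 48×100/304 = 15.789
  Under 18, Non-fiction: 48×135/304 = 21.316
  Under 18, Reference: 48×69/304 = 10.895
  18-40, Fiction: 128×100/304 = 42.105
  18-40, Non-fiction: 128×135/304 = 56.842
  18-40, Reference: 128×69/304 = 29.053
  41-65, Fiction: 81×100/304 = 26.645
  41-65, Non-fiction: 81×135/304 = 35.970
  41-65, Reference: 81×69/304 = 18.385
  Over 65, Fiction: 47×100/304 = 15.461
  Over 65, Non-fiction: 47×135/304 = 20.872
  Over 65, Reference: 47×69/304 = 10.668
Contributions (O − E)²/E:
  (12 − 15.789)²/15.789 = 0.9093
  (29 − 21.316)²/21.316 = 2.7699
  (7 − 10.895)²/10.895 = 1.3925
  (45 − 42.105)²/42.105 = 0.1991
  (44 − 56.842)²/56.842 = 2.9013
  (39 − 29.053)²/29.053 = 3.4056
  (31 − 26.645)²/26.645 = 0.7118
  (42 − 35.970)²/35.970 = 1.0109
  (8 − 18.385)²/18.385 = 5.8661
  (12 − 15.461)²/15.461 = 0.7748
  (20 − 20.872)²/20.872 = 0.0364
  (15 − 10.668)²/10.668 = 1.7591
χ² = 0.9093 + 2.7699 + 1.3925 + 0.1991 + 2.9013 + 3.4056 + 0.7118 + 1.0109 + 5.8661 + 0.7748 + 0.0364 + 1.7591 = 21.74

21.74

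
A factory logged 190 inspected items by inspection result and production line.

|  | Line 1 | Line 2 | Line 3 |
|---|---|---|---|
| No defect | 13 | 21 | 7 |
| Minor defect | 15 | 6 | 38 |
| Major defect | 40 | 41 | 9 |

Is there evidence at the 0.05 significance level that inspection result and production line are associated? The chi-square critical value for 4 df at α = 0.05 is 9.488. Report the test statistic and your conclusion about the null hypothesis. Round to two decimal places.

59.28; reject H₀

Row totals: 41, 59, 90. Column totals: 68, 68, 54. Grand total N = 190.
Expected counts (row total × column total / N):
  No defect, Line 1: 41×68/190 = 14.674
  No defect, Line 2: 41×68/190 = 14.674
  No defect, Line 3: 41×54/190 = 11.653
  Minor defect, Line 1: 59×68/190 = 21.116
  Minor defect, Line 2: 59×68/190 = 21.116
  Minor defect, Line 3: 59×54/190 = 16.768
  Major defect, Line 1: 90×68/190 = 32.211
  Major defect, Line 2: 90×68/190 = 32.211
  Major defect, Line 3: 90×54/190 = 25.579
Contributions (O − E)²/E:
  (13 − 14.674)²/14.674 = 0.1910
  (21 − 14.674)²/14.674 = 2.7272
  (7 − 11.653)²/11.653 = 1.8579
  (15 − 21.116)²/21.116 = 1.7714
  (6 − 21.116)²/21.116 = 10.8209
  (38 − 16.768)²/16.768 = 26.8844
  (40 − 32.211)²/32.211 = 1.8835
  (41 − 32.211)²/32.211 = 2.3981
  (9 − 25.579)²/25.579 = 10.7457
χ² = 0.1910 + 2.7272 + 1.8579 + 1.7714 + 10.8209 + 26.8844 + 1.8835 + 2.3981 + 10.7457 = 59.28
df = (3−1)(3−1) = 4. Since 59.28 > 9.488, reject the null hypothesis of independence at α = 0.05.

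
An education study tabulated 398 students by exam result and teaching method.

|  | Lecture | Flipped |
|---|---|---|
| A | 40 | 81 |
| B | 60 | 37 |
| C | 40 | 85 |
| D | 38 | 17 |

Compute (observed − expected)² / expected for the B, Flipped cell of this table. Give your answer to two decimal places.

5.15

Row total (B) = 97; column total (Flipped) = 220; N = 398.
Expected count E = 97 × 220 / 398 = 53.618.
Contribution = (O − E)²/E = (37 − 53.618)² / 53.618 = 5.15.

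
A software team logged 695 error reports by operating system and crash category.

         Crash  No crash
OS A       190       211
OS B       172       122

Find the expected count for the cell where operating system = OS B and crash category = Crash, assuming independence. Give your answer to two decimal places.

Row total (OS B) = 294; column total (Crash) = 362; grand total N = 695.
Expected count = (row total × column total) / N = 294 × 362 / 695 = 153.13.

153.13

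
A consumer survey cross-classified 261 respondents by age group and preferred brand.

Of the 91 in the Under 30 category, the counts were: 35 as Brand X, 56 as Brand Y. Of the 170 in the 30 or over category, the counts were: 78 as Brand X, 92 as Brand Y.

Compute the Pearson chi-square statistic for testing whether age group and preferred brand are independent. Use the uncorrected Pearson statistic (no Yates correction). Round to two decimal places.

Row totals: 91, 170. Column totals: 113, 148. Grand total N = 261.
Expected counts (row total × column total / N):
  Under 30, Brand X: 91×113/261 = 39.398
  Under 30, Brand Y: 91×148/261 = 51.602
  30 or over, Brand X: 170×113/261 = 73.602
  30 or over, Brand Y: 170×148/261 = 96.398
Contributions (O − E)²/E:
  (35 − 39.398)²/39.398 = 0.4909
  (56 − 51.602)²/51.602 = 0.3748
  (78 − 73.602)²/73.602 = 0.2628
  (92 − 96.398)²/96.398 = 0.2007
χ² = 0.4909 + 0.3748 + 0.2628 + 0.2007 = 1.33

1.33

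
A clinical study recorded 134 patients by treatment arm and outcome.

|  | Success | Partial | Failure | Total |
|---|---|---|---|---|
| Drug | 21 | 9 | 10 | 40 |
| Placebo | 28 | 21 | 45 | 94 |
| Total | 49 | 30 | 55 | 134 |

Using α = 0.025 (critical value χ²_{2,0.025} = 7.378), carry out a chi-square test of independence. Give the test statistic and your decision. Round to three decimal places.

Grand total N = 134.
Expected counts (row total × column total / N):
  Drug, Success: 40×49/134 = 14.6269
  Drug, Partial: 40×30/134 = 8.9552
  Drug, Failure: 40×55/134 = 16.4179
  Placebo, Success: 94×49/134 = 34.3731
  Placebo, Partial: 94×30/134 = 21.0448
  Placebo, Failure: 94×55/134 = 38.5821
Contributions (O − E)²/E:
  (21 − 14.6269)²/14.6269 = 2.7768
  (9 − 8.9552)²/8.9552 = 0.0002
  (10 − 16.4179)²/16.4179 = 2.5088
  (28 − 34.3731)²/34.3731 = 1.1816
  (21 − 21.0448)²/21.0448 = 0.0001
  (45 − 38.5821)²/38.5821 = 1.0676
χ² = 2.7768 + 0.0002 + 2.5088 + 1.1816 + 0.0001 + 1.0676 = 7.535
df = (2−1)(3−1) = 2. Since 7.535 > 7.378, reject the null hypothesis of independence at α = 0.025.

7.535; reject H₀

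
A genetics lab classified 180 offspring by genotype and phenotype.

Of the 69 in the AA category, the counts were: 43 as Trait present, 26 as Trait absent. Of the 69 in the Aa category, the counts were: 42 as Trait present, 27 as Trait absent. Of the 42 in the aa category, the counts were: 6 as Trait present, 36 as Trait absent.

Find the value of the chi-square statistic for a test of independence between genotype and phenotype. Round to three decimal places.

28.859

Row totals: 69, 69, 42. Column totals: 91, 89. Grand total N = 180.
Expected counts (row total × column total / N):
  AA, Trait present: 69×91/180 = 34.8833
  AA, Trait absent: 69×89/180 = 34.1167
  Aa, Trait present: 69×91/180 = 34.8833
  Aa, Trait absent: 69×89/180 = 34.1167
  aa, Trait present: 42×91/180 = 21.2333
  aa, Trait absent: 42×89/180 = 20.7667
Contributions (O − E)²/E:
  (43 − 34.8833)²/34.8833 = 1.8886
  (26 − 34.1167)²/34.1167 = 1.9310
  (42 − 34.8833)²/34.8833 = 1.4519
  (27 − 34.1167)²/34.1167 = 1.4845
  (6 − 21.2333)²/21.2333 = 10.9288
  (36 − 20.7667)²/20.7667 = 11.1743
χ² = 1.8886 + 1.9310 + 1.4519 + 1.4845 + 10.9288 + 11.1743 = 28.859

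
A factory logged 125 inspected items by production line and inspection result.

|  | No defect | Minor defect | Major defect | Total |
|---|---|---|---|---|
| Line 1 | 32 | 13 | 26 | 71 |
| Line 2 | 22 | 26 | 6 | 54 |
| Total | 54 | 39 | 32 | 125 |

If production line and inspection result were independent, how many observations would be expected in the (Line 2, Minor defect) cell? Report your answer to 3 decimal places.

Row total (Line 2) = 54; column total (Minor defect) = 39; grand total N = 125.
Expected count = (row total × column total) / N = 54 × 39 / 125 = 16.848.

16.848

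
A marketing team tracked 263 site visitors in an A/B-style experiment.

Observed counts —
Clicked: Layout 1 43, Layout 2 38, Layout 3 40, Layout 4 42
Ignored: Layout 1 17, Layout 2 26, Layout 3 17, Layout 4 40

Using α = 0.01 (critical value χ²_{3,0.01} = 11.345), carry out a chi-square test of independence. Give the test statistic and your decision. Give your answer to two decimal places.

8.23; fail to reject H₀

Row totals: 163, 100. Column totals: 60, 64, 57, 82. Grand total N = 263.
Expected counts (row total × column total / N):
  Clicked, Layout 1: 163×60/263 = 37.186
  Clicked, Layout 2: 163×64/263 = 39.665
  Clicked, Layout 3: 163×57/263 = 35.327
  Clicked, Layout 4: 163×82/263 = 50.821
  Ignored, Layout 1: 100×60/263 = 22.814
  Ignored, Layout 2: 100×64/263 = 24.335
  Ignored, Layout 3: 100×57/263 = 21.673
  Ignored, Layout 4: 100×82/263 = 31.179
Contributions (O − E)²/E:
  (43 − 37.186)²/37.186 = 0.9090
  (38 − 39.665)²/39.665 = 0.0699
  (40 − 35.327)²/35.327 = 0.6181
  (42 − 50.821)²/50.821 = 1.5311
  (17 − 22.814)²/22.814 = 1.4817
  (26 − 24.335)²/24.335 = 0.1139
  (17 − 21.673)²/21.673 = 1.0076
  (40 − 31.179)²/31.179 = 2.4956
χ² = 0.9090 + 0.0699 + 0.6181 + 1.5311 + 1.4817 + 0.1139 + 1.0076 + 2.4956 = 8.23
df = (2−1)(4−1) = 3. Since 8.23 < 11.345, fail to reject the null hypothesis of independence at α = 0.01.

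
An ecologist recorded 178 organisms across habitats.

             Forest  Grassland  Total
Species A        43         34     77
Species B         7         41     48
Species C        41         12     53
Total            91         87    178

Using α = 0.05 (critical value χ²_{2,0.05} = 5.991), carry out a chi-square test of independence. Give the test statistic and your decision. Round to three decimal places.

Grand total N = 178.
Expected counts (row total × column total / N):
  Species A, Forest: 77×91/178 = 39.3652
  Species A, Grassland: 77×87/178 = 37.6348
  Species B, Forest: 48×91/178 = 24.5393
  Species B, Grassland: 48×87/178 = 23.4607
  Species C, Forest: 53×91/178 = 27.0955
  Species C, Grassland: 53×87/178 = 25.9045
Contributions (O − E)²/E:
  (43 − 39.3652)²/39.3652 = 0.3356
  (34 − 37.6348)²/37.6348 = 0.3511
  (7 − 24.5393)²/24.5393 = 12.5361
  (41 − 23.4607)²/23.4607 = 13.1124
  (41 − 27.0955)²/27.0955 = 7.1353
  (12 − 25.9045)²/25.9045 = 7.4634
χ² = 0.3356 + 0.3511 + 12.5361 + 13.1124 + 7.1353 + 7.4634 = 40.934
df = (3−1)(2−1) = 2. Since 40.934 > 5.991, reject the null hypothesis of independence at α = 0.05.

40.934; reject H₀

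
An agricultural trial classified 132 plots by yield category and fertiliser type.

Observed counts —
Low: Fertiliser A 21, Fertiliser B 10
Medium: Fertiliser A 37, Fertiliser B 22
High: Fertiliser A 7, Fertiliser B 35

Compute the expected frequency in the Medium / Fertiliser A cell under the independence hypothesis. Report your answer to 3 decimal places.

29.053

Row total (Medium) = 59; column total (Fertiliser A) = 65; grand total N = 132.
Expected count = (row total × column total) / N = 59 × 65 / 132 = 29.053.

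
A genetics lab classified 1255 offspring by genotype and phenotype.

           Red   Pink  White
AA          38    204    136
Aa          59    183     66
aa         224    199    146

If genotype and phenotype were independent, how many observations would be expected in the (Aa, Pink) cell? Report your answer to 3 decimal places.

Row total (Aa) = 308; column total (Pink) = 586; grand total N = 1255.
Expected count = (row total × column total) / N = 308 × 586 / 1255 = 143.815.

143.815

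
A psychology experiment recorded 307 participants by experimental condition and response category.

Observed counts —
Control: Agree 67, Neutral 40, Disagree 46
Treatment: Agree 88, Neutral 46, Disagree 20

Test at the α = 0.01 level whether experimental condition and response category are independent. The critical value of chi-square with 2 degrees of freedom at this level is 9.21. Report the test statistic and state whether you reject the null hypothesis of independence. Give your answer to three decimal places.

Row totals: 153, 154. Column totals: 155, 86, 66. Grand total N = 307.
Expected counts (row total × column total / N):
  Control, Agree: 153×155/307 = 77.2476
  Control, Neutral: 153×86/307 = 42.8599
  Control, Disagree: 153×66/307 = 32.8925
  Treatment, Agree: 154×155/307 = 77.7524
  Treatment, Neutral: 154×86/307 = 43.1401
  Treatment, Disagree: 154×66/307 = 33.1075
Contributions (O − E)²/E:
  (67 − 77.2476)²/77.2476 = 1.3594
  (40 − 42.8599)²/42.8599 = 0.1908
  (46 − 32.8925)²/32.8925 = 5.2233
  (88 − 77.7524)²/77.7524 = 1.3506
  (46 − 43.1401)²/43.1401 = 0.1896
  (20 − 33.1075)²/33.1075 = 5.1894
χ² = 1.3594 + 0.1908 + 5.2233 + 1.3506 + 0.1896 + 5.1894 = 13.503
df = (2−1)(3−1) = 2. Since 13.503 > 9.21, reject the null hypothesis of independence at α = 0.01.

13.503; reject H₀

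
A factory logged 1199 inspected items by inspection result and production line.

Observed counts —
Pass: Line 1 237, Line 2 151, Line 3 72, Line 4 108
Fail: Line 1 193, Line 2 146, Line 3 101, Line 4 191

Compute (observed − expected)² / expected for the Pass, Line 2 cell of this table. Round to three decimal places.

Row total (Pass) = 568; column total (Line 2) = 297; N = 1199.
Expected count E = 568 × 297 / 1199 = 140.6972.
Contribution = (O − E)²/E = (151 − 140.6972)² / 140.6972 = 0.754.

0.754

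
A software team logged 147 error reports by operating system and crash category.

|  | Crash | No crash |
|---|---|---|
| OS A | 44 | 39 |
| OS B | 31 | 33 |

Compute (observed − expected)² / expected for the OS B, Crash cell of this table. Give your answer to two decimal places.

0.08

Row total (OS B) = 64; column total (Crash) = 75; N = 147.
Expected count E = 64 × 75 / 147 = 32.653.
Contribution = (O − E)²/E = (31 − 32.653)² / 32.653 = 0.08.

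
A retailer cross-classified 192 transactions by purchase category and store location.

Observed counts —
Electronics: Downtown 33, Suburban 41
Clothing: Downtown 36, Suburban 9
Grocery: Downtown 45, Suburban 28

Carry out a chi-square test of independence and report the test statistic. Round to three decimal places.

Row totals: 74, 45, 73. Column totals: 114, 78. Grand total N = 192.
Expected counts (row total × column total / N):
  Electronics, Downtown: 74×114/192 = 43.9375
  Electronics, Suburban: 74×78/192 = 30.0625
  Clothing, Downtown: 45×114/192 = 26.7188
  Clothing, Suburban: 45×78/192 = 18.2812
  Grocery, Downtown: 73×114/192 = 43.3438
  Grocery, Suburban: 73×78/192 = 29.6562
Contributions (O − E)²/E:
  (33 − 43.9375)²/43.9375 = 2.7227
  (41 − 30.0625)²/30.0625 = 3.9793
  (36 − 26.7188)²/26.7188 = 3.2240
  (9 − 18.2812)²/18.2812 = 4.7120
  (45 − 43.3438)²/43.3438 = 0.0633
  (28 − 29.6562)²/29.6562 = 0.0925
χ² = 2.7227 + 3.9793 + 3.2240 + 4.7120 + 0.0633 + 0.0925 = 14.794

14.794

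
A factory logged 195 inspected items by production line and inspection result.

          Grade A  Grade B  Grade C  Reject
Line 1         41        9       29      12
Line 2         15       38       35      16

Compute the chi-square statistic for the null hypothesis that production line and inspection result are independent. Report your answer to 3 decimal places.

30.367

Row totals: 91, 104. Column totals: 56, 47, 64, 28. Grand total N = 195.
Expected counts (row total × column total / N):
  Line 1, Grade A: 91×56/195 = 26.1333
  Line 1, Grade B: 91×47/195 = 21.9333
  Line 1, Grade C: 91×64/195 = 29.8667
  Line 1, Reject: 91×28/195 = 13.0667
  Line 2, Grade A: 104×56/195 = 29.8667
  Line 2, Grade B: 104×47/195 = 25.0667
  Line 2, Grade C: 104×64/195 = 34.1333
  Line 2, Reject: 104×28/195 = 14.9333
Contributions (O − E)²/E:
  (41 − 26.1333)²/26.1333 = 8.4574
  (9 − 21.9333)²/21.9333 = 7.6263
  (29 − 29.8667)²/29.8667 = 0.0252
  (12 − 13.0667)²/13.0667 = 0.0871
  (15 − 29.8667)²/29.8667 = 7.4002
  (38 − 25.0667)²/25.0667 = 6.6730
  (35 − 34.1333)²/34.1333 = 0.0220
  (16 − 14.9333)²/14.9333 = 0.0762
χ² = 8.4574 + 7.6263 + 0.0252 + 0.0871 + 7.4002 + 6.6730 + 0.0220 + 0.0762 = 30.367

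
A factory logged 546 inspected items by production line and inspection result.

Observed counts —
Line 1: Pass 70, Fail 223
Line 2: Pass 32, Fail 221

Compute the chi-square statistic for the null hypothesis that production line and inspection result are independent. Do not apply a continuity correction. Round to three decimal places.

11.296

Row totals: 293, 253. Column totals: 102, 444. Grand total N = 546.
Expected counts (row total × column total / N):
  Line 1, Pass: 293×102/546 = 54.7363
  Line 1, Fail: 293×444/546 = 238.2637
  Line 2, Pass: 253×102/546 = 47.2637
  Line 2, Fail: 253×444/546 = 205.7363
Contributions (O − E)²/E:
  (70 − 54.7363)²/54.7363 = 4.2564
  (223 − 238.2637)²/238.2637 = 0.9778
  (32 − 47.2637)²/47.2637 = 4.9294
  (221 − 205.7363)²/205.7363 = 1.1324
χ² = 4.2564 + 0.9778 + 4.9294 + 1.1324 = 11.296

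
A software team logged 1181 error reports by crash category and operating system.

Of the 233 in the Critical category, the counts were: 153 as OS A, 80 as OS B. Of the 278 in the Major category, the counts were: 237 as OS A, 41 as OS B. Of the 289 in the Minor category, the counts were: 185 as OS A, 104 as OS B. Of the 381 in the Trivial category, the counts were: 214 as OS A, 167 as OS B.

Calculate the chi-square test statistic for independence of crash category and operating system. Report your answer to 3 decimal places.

Row totals: 233, 278, 289, 381. Column totals: 789, 392. Grand total N = 1181.
Expected counts (row total × column total / N):
  Critical, OS A: 233×789/1181 = 155.6622
  Critical, OS B: 233×392/1181 = 77.3378
  Major, OS A: 278×789/1181 = 185.7257
  Major, OS B: 278×392/1181 = 92.2743
  Minor, OS A: 289×789/1181 = 193.0745
  Minor, OS B: 289×392/1181 = 95.9255
  Trivial, OS A: 381×789/1181 = 254.5377
  Trivial, OS B: 381×392/1181 = 126.4623
Contributions (O − E)²/E:
  (153 − 155.6622)²/155.6622 = 0.0455
  (80 − 77.3378)²/77.3378 = 0.0916
  (237 − 185.7257)²/185.7257 = 14.1556
  (41 − 92.2743)²/92.2743 = 28.4917
  (185 − 193.0745)²/193.0745 = 0.3377
  (104 − 95.9255)²/95.9255 = 0.6797
  (214 − 254.5377)²/254.5377 = 6.4560
  (167 − 126.4623)²/126.4623 = 12.9944
χ² = 0.0455 + 0.0916 + 14.1556 + 28.4917 + 0.3377 + 0.6797 + 6.4560 + 12.9944 = 63.252

63.252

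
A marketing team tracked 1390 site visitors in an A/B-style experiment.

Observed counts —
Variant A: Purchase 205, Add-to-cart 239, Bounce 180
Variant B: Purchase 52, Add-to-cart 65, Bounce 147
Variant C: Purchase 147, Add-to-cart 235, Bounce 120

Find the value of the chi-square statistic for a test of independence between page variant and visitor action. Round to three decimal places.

91.289

Row totals: 624, 264, 502. Column totals: 404, 539, 447. Grand total N = 1390.
Expected counts (row total × column total / N):
  Variant A, Purchase: 624×404/1390 = 181.3640
  Variant A, Add-to-cart: 624×539/1390 = 241.9683
  Variant A, Bounce: 624×447/1390 = 200.6676
  Variant B, Purchase: 264×404/1390 = 76.7309
  Variant B, Add-to-cart: 264×539/1390 = 102.3712
  Variant B, Bounce: 264×447/1390 = 84.8978
  Variant C, Purchase: 502×404/1390 = 145.9050
  Variant C, Add-to-cart: 502×539/1390 = 194.6604
  Variant C, Bounce: 502×447/1390 = 161.4345
Contributions (O − E)²/E:
  (205 − 181.3640)²/181.3640 = 3.0803
  (239 − 241.9683)²/241.9683 = 0.0364
  (180 − 200.6676)²/200.6676 = 2.1286
  (52 − 76.7309)²/76.7309 = 7.9709
  (65 − 102.3712)²/102.3712 = 13.6426
  (147 − 84.8978)²/84.8978 = 45.4274
  (147 − 145.9050)²/145.9050 = 0.0082
  (235 − 194.6604)²/194.6604 = 8.3596
  (120 − 161.4345)²/161.4345 = 10.6348
χ² = 3.0803 + 0.0364 + 2.1286 + 7.9709 + 13.6426 + 45.4274 + 0.0082 + 8.3596 + 10.6348 = 91.289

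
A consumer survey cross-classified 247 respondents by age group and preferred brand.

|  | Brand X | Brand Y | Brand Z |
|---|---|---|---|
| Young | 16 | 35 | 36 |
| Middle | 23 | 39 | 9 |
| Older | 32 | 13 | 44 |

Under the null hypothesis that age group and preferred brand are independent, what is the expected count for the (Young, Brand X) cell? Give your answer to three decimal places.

Row total (Young) = 87; column total (Brand X) = 71; grand total N = 247.
Expected count = (row total × column total) / N = 87 × 71 / 247 = 25.008.

25.008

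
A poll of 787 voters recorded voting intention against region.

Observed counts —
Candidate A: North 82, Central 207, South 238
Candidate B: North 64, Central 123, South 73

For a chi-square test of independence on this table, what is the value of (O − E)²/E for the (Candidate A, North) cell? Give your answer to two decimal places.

2.54

Row total (Candidate A) = 527; column total (North) = 146; N = 787.
Expected count E = 527 × 146 / 787 = 97.766.
Contribution = (O − E)²/E = (82 − 97.766)² / 97.766 = 2.54.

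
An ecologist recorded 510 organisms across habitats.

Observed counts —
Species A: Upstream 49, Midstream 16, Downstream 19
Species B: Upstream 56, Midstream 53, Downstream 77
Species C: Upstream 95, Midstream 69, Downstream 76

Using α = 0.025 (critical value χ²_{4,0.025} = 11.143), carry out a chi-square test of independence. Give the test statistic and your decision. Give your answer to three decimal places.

Row totals: 84, 186, 240. Column totals: 200, 138, 172. Grand total N = 510.
Expected counts (row total × column total / N):
  Species A, Upstream: 84×200/510 = 32.9412
  Species A, Midstream: 84×138/510 = 22.7294
  Species A, Downstream: 84×172/510 = 28.3294
  Species B, Upstream: 186×200/510 = 72.9412
  Species B, Midstream: 186×138/510 = 50.3294
  Species B, Downstream: 186×172/510 = 62.7294
  Species C, Upstream: 240×200/510 = 94.1176
  Species C, Midstream: 240×138/510 = 64.9412
  Species C, Downstream: 240×172/510 = 80.9412
Contributions (O − E)²/E:
  (49 − 32.9412)²/32.9412 = 7.8286
  (16 − 22.7294)²/22.7294 = 1.9923
  (19 − 28.3294)²/28.3294 = 3.0723
  (56 − 72.9412)²/72.9412 = 3.9347
  (53 − 50.3294)²/50.3294 = 0.1417
  (77 − 62.7294)²/62.7294 = 3.2465
  (95 − 94.1176)²/94.1176 = 0.0083
  (69 − 64.9412)²/64.9412 = 0.2537
  (76 − 80.9412)²/80.9412 = 0.3016
χ² = 7.8286 + 1.9923 + 3.0723 + 3.9347 + 0.1417 + 3.2465 + 0.0083 + 0.2537 + 0.3016 = 20.780
df = (3−1)(3−1) = 4. Since 20.780 > 11.143, reject the null hypothesis of independence at α = 0.025.

20.780; reject H₀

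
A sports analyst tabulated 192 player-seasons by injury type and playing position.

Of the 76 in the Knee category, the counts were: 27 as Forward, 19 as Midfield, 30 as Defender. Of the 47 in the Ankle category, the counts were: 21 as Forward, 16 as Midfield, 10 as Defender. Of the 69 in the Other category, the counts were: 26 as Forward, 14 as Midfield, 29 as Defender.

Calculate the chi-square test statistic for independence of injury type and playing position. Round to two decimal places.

6.53

Row totals: 76, 47, 69. Column totals: 74, 49, 69. Grand total N = 192.
Expected counts (row total × column total / N):
  Knee, Forward: 76×74/192 = 29.292
  Knee, Midfield: 76×49/192 = 19.396
  Knee, Defender: 76×69/192 = 27.312
  Ankle, Forward: 47×74/192 = 18.115
  Ankle, Midfield: 47×49/192 = 11.995
  Ankle, Defender: 47×69/192 = 16.891
  Other, Forward: 69×74/192 = 26.594
  Other, Midfield: 69×49/192 = 17.609
  Other, Defender: 69×69/192 = 24.797
Contributions (O − E)²/E:
  (27 − 29.292)²/29.292 = 0.1793
  (19 − 19.396)²/19.396 = 0.0081
  (30 − 27.312)²/27.312 = 0.2645
  (21 − 18.115)²/18.115 = 0.4595
  (16 − 11.995)²/11.995 = 1.3372
  (10 − 16.891)²/16.891 = 2.8113
  (26 − 26.594)²/26.594 = 0.0133
  (14 − 17.609)²/17.609 = 0.7397
  (29 − 24.797)²/24.797 = 0.7124
χ² = 0.1793 + 0.0081 + 0.2645 + 0.4595 + 1.3372 + 2.8113 + 0.0133 + 0.7397 + 0.7124 = 6.53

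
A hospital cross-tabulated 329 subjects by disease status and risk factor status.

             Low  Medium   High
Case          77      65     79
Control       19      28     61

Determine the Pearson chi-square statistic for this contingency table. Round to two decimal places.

Row totals: 221, 108. Column totals: 96, 93, 140. Grand total N = 329.
Expected counts (row total × column total / N):
  Case, Low: 221×96/329 = 64.486
  Case, Medium: 221×93/329 = 62.471
  Case, High: 221×140/329 = 94.043
  Control, Low: 108×96/329 = 31.514
  Control, Medium: 108×93/329 = 30.529
  Control, High: 108×140/329 = 45.957
Contributions (O − E)²/E:
  (77 − 64.486)²/64.486 = 2.4284
  (65 − 62.471)²/62.471 = 0.1024
  (79 − 94.043)²/94.043 = 2.4063
  (19 − 31.514)²/31.514 = 4.9692
  (28 − 30.529)²/30.529 = 0.2095
  (61 − 45.957)²/45.957 = 4.9240
χ² = 2.4284 + 0.1024 + 2.4063 + 4.9692 + 0.2095 + 4.9240 = 15.04

15.04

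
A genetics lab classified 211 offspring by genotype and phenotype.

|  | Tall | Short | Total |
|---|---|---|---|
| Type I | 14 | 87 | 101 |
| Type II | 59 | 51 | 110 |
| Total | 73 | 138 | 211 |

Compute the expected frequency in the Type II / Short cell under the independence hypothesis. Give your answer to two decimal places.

Row total (Type II) = 110; column total (Short) = 138; grand total N = 211.
Expected count = (row total × column total) / N = 110 × 138 / 211 = 71.94.

71.94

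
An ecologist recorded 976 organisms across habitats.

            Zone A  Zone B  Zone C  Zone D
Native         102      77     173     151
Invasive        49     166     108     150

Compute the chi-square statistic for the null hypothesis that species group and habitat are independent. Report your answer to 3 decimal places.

Row totals: 503, 473. Column totals: 151, 243, 281, 301. Grand total N = 976.
Expected counts (row total × column total / N):
  Native, Zone A: 503×151/976 = 77.8207
  Native, Zone B: 503×243/976 = 125.2346
  Native, Zone C: 503×281/976 = 144.8186
  Native, Zone D: 503×301/976 = 155.1260
  Invasive, Zone A: 473×151/976 = 73.1793
  Invasive, Zone B: 473×243/976 = 117.7654
  Invasive, Zone C: 473×281/976 = 136.1814
  Invasive, Zone D: 473×301/976 = 145.8740
Contributions (O − E)²/E:
  (102 − 77.8207)²/77.8207 = 7.5126
  (77 − 125.2346)²/125.2346 = 18.5777
  (173 − 144.8186)²/144.8186 = 5.4840
  (151 − 155.1260)²/155.1260 = 0.1097
  (49 − 73.1793)²/73.1793 = 7.9891
  (166 − 117.7654)²/117.7654 = 19.7560
  (108 − 136.1814)²/136.1814 = 5.8319
  (150 − 145.8740)²/145.8740 = 0.1167
χ² = 7.5126 + 18.5777 + 5.4840 + 0.1097 + 7.9891 + 19.7560 + 5.8319 + 0.1167 = 65.378

65.378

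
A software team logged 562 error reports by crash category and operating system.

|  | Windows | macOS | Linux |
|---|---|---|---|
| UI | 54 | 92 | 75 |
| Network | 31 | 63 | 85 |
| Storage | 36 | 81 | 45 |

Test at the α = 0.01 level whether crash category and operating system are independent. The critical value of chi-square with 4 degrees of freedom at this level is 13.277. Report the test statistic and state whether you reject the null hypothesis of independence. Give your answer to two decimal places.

Row totals: 221, 179, 162. Column totals: 121, 236, 205. Grand total N = 562.
Expected counts (row total × column total / N):
  UI, Windows: 221×121/562 = 47.582
  UI, macOS: 221×236/562 = 92.804
  UI, Linux: 221×205/562 = 80.614
  Network, Windows: 179×121/562 = 38.539
  Network, macOS: 179×236/562 = 75.167
  Network, Linux: 179×205/562 = 65.294
  Storage, Windows: 162×121/562 = 34.879
  Storage, macOS: 162×236/562 = 68.028
  Storage, Linux: 162×205/562 = 59.093
Contributions (O − E)²/E:
  (54 − 47.582)²/47.582 = 0.8657
  (92 − 92.804)²/92.804 = 0.0070
  (75 − 80.614)²/80.614 = 0.3910
  (31 − 38.539)²/38.539 = 1.4748
  (63 − 75.167)²/75.167 = 1.9694
  (85 − 65.294)²/65.294 = 5.9474
  (36 − 34.879)²/34.879 = 0.0360
  (81 − 68.028)²/68.028 = 2.4736
  (45 − 59.093)²/59.093 = 3.3610
χ² = 0.8657 + 0.0070 + 0.3910 + 1.4748 + 1.9694 + 5.9474 + 0.0360 + 2.4736 + 3.3610 = 16.53
df = (3−1)(3−1) = 4. Since 16.53 > 13.277, reject the null hypothesis of independence at α = 0.01.

16.53; reject H₀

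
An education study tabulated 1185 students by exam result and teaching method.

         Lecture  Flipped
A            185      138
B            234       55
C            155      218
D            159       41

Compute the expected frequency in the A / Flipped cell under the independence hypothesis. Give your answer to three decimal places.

Row total (A) = 323; column total (Flipped) = 452; grand total N = 1185.
Expected count = (row total × column total) / N = 323 × 452 / 1185 = 123.203.

123.203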